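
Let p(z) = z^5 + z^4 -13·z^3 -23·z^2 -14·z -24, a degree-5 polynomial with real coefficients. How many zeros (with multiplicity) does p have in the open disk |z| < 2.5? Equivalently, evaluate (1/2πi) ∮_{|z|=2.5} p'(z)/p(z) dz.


The zeros of p are: (0 + 1i), (0 - 1i), 4, -2, -3.
Their magnitudes are: 1, 1, 4, 2, 3.
Zeros with |z| < R = 2.5: (0 + 1i), (0 - 1i), -2.
Count = 3.
By the argument principle, (1/2πi) ∮_{|z|=R} p'(z)/p(z) dz equals exactly this count.

Number of zeros inside |z| < 2.5: 3.


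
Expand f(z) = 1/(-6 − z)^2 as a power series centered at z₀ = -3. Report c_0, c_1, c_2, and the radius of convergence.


Let w = z − z₀, so z = z₀ + w.
Then -6 − z = -6 − (z₀ + w) = (-6 − z₀) − w = -3 − w.
f(z) = 1/(-3 − w)^2 = (1/(-3)^2) · (1 − w/(-3))^{−2}.
By the binomial series (1−u)^{−2} = Σ_{n≥0} C(n+1, 1) u^n for |u|<1, with u = w/(-3):
  c_n = C(n+1, 1) / (-3)^(n+2).
  c_0 = 1/(-3)^2 = 1/9.
  c_1 = 2/(-3)^3 = -2/27.
  c_2 = 3/(-3)^4 = 1/27.
The series is valid for |w/d| < 1, i.e. |z − z₀| < |d|.
Radius of convergence: R = |-6 − z₀| = |-3| = 3 (distance from z₀ to the singularity z = -6).

c_0 = 1/9, c_1 = -2/27, c_2 = 1/27; R = 3.


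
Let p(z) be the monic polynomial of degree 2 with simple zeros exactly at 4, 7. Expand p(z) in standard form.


The polynomial is p(z) = ∏_{α ∈ S} (z − α), where S = {4, 7}.
Expanding the product yields: p(z) = z^2 -11·z + 28.
The resulting polynomial has degree 2 and real coefficients as required.

p(z) = z^2 -11·z + 28.


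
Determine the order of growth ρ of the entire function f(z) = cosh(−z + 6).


cosh(w) is a linear combination of e^{iw} and e^{−iw} (or e^w, e^{−w} in the hyperbolic case), so |cosh(w)| ≤ e^{|w|}. With w = −z + 6, |w| ≤ 1|z| + 6 = 1r + 6 on |z| = r, giving M(r) ≤ e^{1r + 6}, so ρ ≤ 1. On a suitable ray (z = it for sin/cos; z = t for sinh/cosh, t real → ∞), |cosh(−z + 6)| grows like e^{1|t|}/2, so ρ ≥ 1. Hence ρ = 1.
Therefore ρ = 1.

Order ρ = 1.


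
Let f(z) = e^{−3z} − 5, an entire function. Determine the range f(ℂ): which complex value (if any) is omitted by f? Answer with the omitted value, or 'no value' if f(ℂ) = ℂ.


Little Picard bounds the complement of f(ℂ) to at most one point.
e^{−3z} is never zero on ℂ, so 1·e^{−3z} takes every value in ℂ ∖ {0}. Adding -5 shifts the range to ℂ ∖ {-5}. Thus f omits exactly the value -5.

Omitted value: -5.


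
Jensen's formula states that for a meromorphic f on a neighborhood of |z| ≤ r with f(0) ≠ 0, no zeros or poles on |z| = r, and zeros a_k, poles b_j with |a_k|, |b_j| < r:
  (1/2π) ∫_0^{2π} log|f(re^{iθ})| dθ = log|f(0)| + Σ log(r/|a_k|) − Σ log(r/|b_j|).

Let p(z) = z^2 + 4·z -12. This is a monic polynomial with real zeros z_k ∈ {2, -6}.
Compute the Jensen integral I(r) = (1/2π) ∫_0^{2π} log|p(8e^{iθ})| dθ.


Zeros: -6, 2; r = 8.
Inside |z| < r: -6, 2. Outside (|z| ≥ r): ∅.
p(0) = -12, so log|p(0)| = log(12) = 2.4849.
Apply Jensen: I(r) = log|p(0)| + Σ_k log(r/|z_k|), summed over zeros inside |z| < r.
  log(r/|z_k|) for z_k = 2: log(8/2) = 1.3863
  log(r/|z_k|) for z_k = -6: log(8/6) = 0.2877
Sum over inside zeros: 1.6740.
I(r) = log|p(0)| + (inside sum) = 2.4849 + 1.6740 = 4.1589.
Closed form (all zeros inside, monic): I(r) = n·log(r) = 2·log(8) = 4.1589. ✓

I(r) ≈ 4.1589.


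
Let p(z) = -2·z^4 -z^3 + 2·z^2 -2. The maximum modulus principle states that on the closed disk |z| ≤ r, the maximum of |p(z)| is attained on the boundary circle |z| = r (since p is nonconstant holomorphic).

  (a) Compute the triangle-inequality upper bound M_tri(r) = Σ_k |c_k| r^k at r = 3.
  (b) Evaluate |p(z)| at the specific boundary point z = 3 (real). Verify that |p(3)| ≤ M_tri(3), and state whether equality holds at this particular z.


Coefficients: c_0 = -2, c_1 = 0, c_2 = 2, c_3 = -1, c_4 = -2. Radius r = 3.
Part (a). Triangle bound: M_tri(r) = Σ_k |c_k| r^k
  = |-2|·3^0 + |0|·3^1 + |2|·3^2 + |-1|·3^3 + |-2|·3^4
  = 2 + 0 + 18 + 27 + 162 = 209.
This bounds M(r) := max_{|z|=r} |p(z)| from above; equality holds iff all terms c_k z^k can be made to align in phase at a single z on |z|=r.
Part (b). At z = 3 (real, on the circle |z| = r):
  p(3) = (-2)·3^0 + (0)·3^1 + (2)·3^2 + (-1)·3^3 + (-2)·3^4 = -173.
  |p(3)| = 173.
Check: |p(3)| = 173 ≤ 209 = M_tri(3). ✓ Equality does not hold at z = 3 (the coefficients have mixed signs, so the terms do not all align in phase there).

M_tri(3) = 209; |p(3)| = 173; equality at z=3: no.


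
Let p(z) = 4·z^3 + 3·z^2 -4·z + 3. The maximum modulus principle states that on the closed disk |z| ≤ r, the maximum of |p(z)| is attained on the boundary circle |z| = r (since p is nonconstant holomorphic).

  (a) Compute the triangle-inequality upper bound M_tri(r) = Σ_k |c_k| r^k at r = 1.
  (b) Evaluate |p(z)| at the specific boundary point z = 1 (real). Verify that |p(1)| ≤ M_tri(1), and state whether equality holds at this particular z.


Coefficients: c_0 = 3, c_1 = -4, c_2 = 3, c_3 = 4. Radius r = 1.
Part (a). Triangle bound: M_tri(r) = Σ_k |c_k| r^k
  = |3|·1^0 + |-4|·1^1 + |3|·1^2 + |4|·1^3
  = 3 + 4 + 3 + 4 = 14.
This bounds M(r) := max_{|z|=r} |p(z)| from above; equality holds iff all terms c_k z^k can be made to align in phase at a single z on |z|=r.
Part (b). At z = 1 (real, on the circle |z| = r):
  p(1) = (3)·1^0 + (-4)·1^1 + (3)·1^2 + (4)·1^3 = 6.
  |p(1)| = 6.
Check: |p(1)| = 6 ≤ 14 = M_tri(1). ✓ Equality does not hold at z = 1 (the coefficients have mixed signs, so the terms do not all align in phase there).

M_tri(1) = 14; |p(1)| = 6; equality at z=1: no.


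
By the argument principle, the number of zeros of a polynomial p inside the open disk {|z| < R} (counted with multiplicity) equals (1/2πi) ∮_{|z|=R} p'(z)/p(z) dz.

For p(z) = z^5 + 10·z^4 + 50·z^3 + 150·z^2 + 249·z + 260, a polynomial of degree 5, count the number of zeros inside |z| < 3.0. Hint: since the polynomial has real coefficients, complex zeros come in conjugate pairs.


The zeros of p are: (-2 + 3i), (-2 - 3i), -4, (-1 + 2i), (-1 - 2i).
Their magnitudes are: 3.606, 3.606, 4, 2.236, 2.236.
Zeros with |z| < R = 3.0: (-1 + 2i), (-1 - 2i).
Count = 2.
By the argument principle, (1/2πi) ∮_{|z|=R} p'(z)/p(z) dz equals exactly this count.

Number of zeros inside |z| < 3.0: 2.


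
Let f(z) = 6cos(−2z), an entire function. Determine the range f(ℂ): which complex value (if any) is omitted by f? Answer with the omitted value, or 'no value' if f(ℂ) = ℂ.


Little Picard bounds the complement of f(ℂ) to at most one point.
cos is entire and surjective onto ℂ: for every w ∈ ℂ, cos(ζ) = w has a solution ζ ∈ ℂ (e.g., via the complex inverse arccos). With ζ = −2z this gives z = ζ/(-2). Then 6·cos(−2z) takes every value in 6·ℂ = ℂ, and adding 0 is a bijection of ℂ. So f is surjective and omits no value. (Note: only on the real line is cos bounded by [−1, 1].)

Omitted value: no value.


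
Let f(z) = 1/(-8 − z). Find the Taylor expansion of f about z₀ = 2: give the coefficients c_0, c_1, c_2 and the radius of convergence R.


Let w = z − z₀, so z = z₀ + w.
Then -8 − z = -8 − (z₀ + w) = (-8 − z₀) − w = -10 − w.
f(z) = 1/(-10 − w) = (1/(-10)) · 1/(1 − w/(-10)) = Σ_{n≥0} w^n / (-10)^(n+1).
So c_n = 1/(-10)^(n+1):
  c_0 = 1/(-10)^1 = -1/10.
  c_1 = 1/(-10)^2 = 1/100.
  c_2 = 1/(-10)^3 = -1/1000.
The series is valid for |w/d| < 1, i.e. |z − z₀| < |d|.
Radius of convergence: R = |-8 − z₀| = |-10| = 10 (distance from z₀ to the singularity z = -8).

c_0 = -1/10, c_1 = 1/100, c_2 = -1/1000; R = 10.


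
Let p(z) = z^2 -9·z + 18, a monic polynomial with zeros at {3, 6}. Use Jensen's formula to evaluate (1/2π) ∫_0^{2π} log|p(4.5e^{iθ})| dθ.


Zeros: 3, 6; r = 4.5.
Inside |z| < r: 3. Outside (|z| ≥ r): 6.
p(0) = 18, so log|p(0)| = log(18) = 2.8904.
Apply Jensen: I(r) = log|p(0)| + Σ_k log(r/|z_k|), summed over zeros inside |z| < r.
  log(r/|z_k|) for z_k = 3: log(4.5/3) = 0.4055
  Outside zeros (6) contribute nothing to the Jensen sum.
Sum over inside zeros: 0.4055.
I(r) = log|p(0)| + (inside sum) = 2.8904 + 0.4055 = 3.2958.
Note: since some zeros are outside |z| ≤ r, the simplified n·log(r) form does NOT apply — only the inside zeros contribute.

I(r) ≈ 3.2958.


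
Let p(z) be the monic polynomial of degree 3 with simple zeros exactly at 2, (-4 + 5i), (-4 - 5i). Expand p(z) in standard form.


The polynomial is p(z) = ∏_{α ∈ S} (z − α), where S = {2, (-4 + 5i), (-4 - 5i)}.
Expanding the product yields: p(z) = z^3 + 6·z^2 + 25·z -82.
Note conjugate pairs combine to real quadratics: (z − (-4+5i))(z − (-4−5i)) = z² + 8z + 41.
The resulting polynomial has degree 3 and real coefficients as required.

p(z) = z^3 + 6·z^2 + 25·z -82.


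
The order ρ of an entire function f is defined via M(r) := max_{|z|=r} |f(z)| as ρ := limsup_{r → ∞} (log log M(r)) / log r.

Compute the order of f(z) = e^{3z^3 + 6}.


|e^{3z^3 + 6}| = e^{Re(3·z^3) + 6} ≤ e^{3|z|^3 + 6} = e^{3r^3 + 6} on |z| = r, so ρ ≤ 3. Choosing z on |z|=r so that 3·z^3 is real positive (always possible by picking arg z appropriately) gives |f(z)| = e^{3r^3 + 6}, matching the bound. The additive constant 6 does not affect log log M(r) ~ 3·log r. Hence ρ = 3.
Therefore ρ = 3.

Order ρ = 3.


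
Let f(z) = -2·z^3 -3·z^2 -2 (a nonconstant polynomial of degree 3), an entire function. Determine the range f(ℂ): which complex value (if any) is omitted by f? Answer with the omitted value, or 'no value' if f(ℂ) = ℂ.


Little Picard bounds the complement of f(ℂ) to at most one point.
For every w ∈ ℂ, the equation p(z) − w = 0 is a nonconstant polynomial in z and hence has at least one root by the fundamental theorem of algebra. So p is surjective onto ℂ, omitting no value.

Omitted value: no value.


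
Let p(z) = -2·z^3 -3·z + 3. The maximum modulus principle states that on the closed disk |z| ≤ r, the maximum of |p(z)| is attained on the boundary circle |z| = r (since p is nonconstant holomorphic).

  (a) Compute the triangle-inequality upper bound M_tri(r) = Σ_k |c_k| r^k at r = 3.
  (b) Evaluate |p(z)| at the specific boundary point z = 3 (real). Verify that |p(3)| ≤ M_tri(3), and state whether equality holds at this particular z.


Coefficients: c_0 = 3, c_1 = -3, c_2 = 0, c_3 = -2. Radius r = 3.
Part (a). Triangle bound: M_tri(r) = Σ_k |c_k| r^k
  = |3|·3^0 + |-3|·3^1 + |0|·3^2 + |-2|·3^3
  = 3 + 9 + 0 + 54 = 66.
This bounds M(r) := max_{|z|=r} |p(z)| from above; equality holds iff all terms c_k z^k can be made to align in phase at a single z on |z|=r.
Part (b). At z = 3 (real, on the circle |z| = r):
  p(3) = (3)·3^0 + (-3)·3^1 + (0)·3^2 + (-2)·3^3 = -60.
  |p(3)| = 60.
Check: |p(3)| = 60 ≤ 66 = M_tri(3). ✓ Equality does not hold at z = 3 (the coefficients have mixed signs, so the terms do not all align in phase there).

M_tri(3) = 66; |p(3)| = 60; equality at z=3: no.


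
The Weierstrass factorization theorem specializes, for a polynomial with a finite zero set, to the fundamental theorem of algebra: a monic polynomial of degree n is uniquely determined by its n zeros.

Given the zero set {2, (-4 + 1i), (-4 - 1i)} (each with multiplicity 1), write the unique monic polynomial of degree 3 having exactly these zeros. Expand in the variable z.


The polynomial is p(z) = ∏_{α ∈ S} (z − α), where S = {2, (-4 + 1i), (-4 - 1i)}.
Expanding the product yields: p(z) = z^3 + 6·z^2 + z -34.
Note conjugate pairs combine to real quadratics: (z − (-4+1i))(z − (-4−1i)) = z² + 8z + 17.
The resulting polynomial has degree 3 and real coefficients as required.

p(z) = z^3 + 6·z^2 + z -34.


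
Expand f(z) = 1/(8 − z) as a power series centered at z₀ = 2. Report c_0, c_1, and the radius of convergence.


Let w = z − z₀, so z = z₀ + w.
Then 8 − z = 8 − (z₀ + w) = (8 − z₀) − w = 6 − w.
f(z) = 1/(6 − w) = (1/(6)) · 1/(1 − w/(6)) = Σ_{n≥0} w^n / (6)^(n+1).
So c_n = 1/(6)^(n+1):
  c_0 = 1/(6)^1 = 1/6.
  c_1 = 1/(6)^2 = 1/36.
The series is valid for |w/d| < 1, i.e. |z − z₀| < |d|.
Radius of convergence: R = |8 − z₀| = |6| = 6 (distance from z₀ to the singularity z = 8).

c_0 = 1/6, c_1 = 1/36; R = 6.


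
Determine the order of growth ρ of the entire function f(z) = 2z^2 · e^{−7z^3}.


M(r) = max_{|z|=r} |2|·|z|^2·|e^{−7z^3}| = 2·r^2 · e^{7r^3} (the factors attain their maxima compatibly on |z|=r). Then log M(r) = log 2 + 2·log r + 7r^3, dominated by the last term, so log log M(r) ~ 3·log r. The polynomial factor 2z^2 contributes only a log r term and does not affect the order. ρ = 3.
Therefore ρ = 3.

Order ρ = 3.


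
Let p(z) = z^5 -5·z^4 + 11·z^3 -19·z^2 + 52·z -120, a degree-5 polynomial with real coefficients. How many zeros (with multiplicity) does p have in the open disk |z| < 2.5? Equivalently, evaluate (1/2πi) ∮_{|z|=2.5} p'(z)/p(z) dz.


The zeros of p are: (-1 + 2i), (-1 - 2i), 3, (2 + 2i), (2 - 2i).
Their magnitudes are: 2.236, 2.236, 3, 2.828, 2.828.
Zeros with |z| < R = 2.5: (-1 + 2i), (-1 - 2i).
Count = 2.
By the argument principle, (1/2πi) ∮_{|z|=R} p'(z)/p(z) dz equals exactly this count.

Number of zeros inside |z| < 2.5: 2.


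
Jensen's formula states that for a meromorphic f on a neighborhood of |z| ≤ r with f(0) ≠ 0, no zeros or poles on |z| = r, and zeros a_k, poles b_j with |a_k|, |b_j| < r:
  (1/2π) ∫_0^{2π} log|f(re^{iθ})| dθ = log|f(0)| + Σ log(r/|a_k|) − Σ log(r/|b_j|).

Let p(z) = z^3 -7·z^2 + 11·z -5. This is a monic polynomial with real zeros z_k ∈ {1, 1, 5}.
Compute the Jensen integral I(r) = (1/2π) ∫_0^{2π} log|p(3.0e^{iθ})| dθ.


Zeros: 1, 1, 5; r = 3.0.
Inside |z| < r: 1, 1. Outside (|z| ≥ r): 5.
p(0) = -5, so log|p(0)| = log(5) = 1.6094.
Apply Jensen: I(r) = log|p(0)| + Σ_k log(r/|z_k|), summed over zeros inside |z| < r.
  log(r/|z_k|) for z_k = 1: log(3.0/1) = 1.0986
  log(r/|z_k|) for z_k = 1: log(3.0/1) = 1.0986
  Outside zeros (5) contribute nothing to the Jensen sum.
Sum over inside zeros: 2.1972.
I(r) = log|p(0)| + (inside sum) = 1.6094 + 2.1972 = 3.8067.
Note: since some zeros are outside |z| ≤ r, the simplified n·log(r) form does NOT apply — only the inside zeros contribute.

I(r) ≈ 3.8067.


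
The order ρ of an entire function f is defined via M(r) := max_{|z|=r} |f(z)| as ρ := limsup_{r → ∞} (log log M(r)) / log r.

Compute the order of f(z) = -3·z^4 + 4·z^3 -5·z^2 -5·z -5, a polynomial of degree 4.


|f(z)| ≤ Σ|c_k|·r^k = O(r^4) as r → ∞. Polynomial growth is O(e^{r^ε}) for every ε > 0 (since r^4/e^{r^ε} → 0), so ρ ≤ ε for all ε > 0, i.e. ρ = 0. Every nonconstant polynomial has order 0.
Therefore ρ = 0.

Order ρ = 0.


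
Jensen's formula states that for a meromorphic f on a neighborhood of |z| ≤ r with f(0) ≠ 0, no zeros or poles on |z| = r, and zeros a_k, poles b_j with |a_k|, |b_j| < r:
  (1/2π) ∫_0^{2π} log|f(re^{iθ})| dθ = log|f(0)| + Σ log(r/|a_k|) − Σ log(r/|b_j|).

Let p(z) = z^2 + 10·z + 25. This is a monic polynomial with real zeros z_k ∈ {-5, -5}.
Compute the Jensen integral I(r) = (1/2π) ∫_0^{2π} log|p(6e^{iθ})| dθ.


Zeros: -5, -5; r = 6.
Inside |z| < r: -5, -5. Outside (|z| ≥ r): ∅.
p(0) = 25, so log|p(0)| = log(25) = 3.2189.
Apply Jensen: I(r) = log|p(0)| + Σ_k log(r/|z_k|), summed over zeros inside |z| < r.
  log(r/|z_k|) for z_k = -5: log(6/5) = 0.1823
  log(r/|z_k|) for z_k = -5: log(6/5) = 0.1823
Sum over inside zeros: 0.3646.
I(r) = log|p(0)| + (inside sum) = 3.2189 + 0.3646 = 3.5835.
Closed form (all zeros inside, monic): I(r) = n·log(r) = 2·log(6) = 3.5835. ✓

I(r) ≈ 3.5835.


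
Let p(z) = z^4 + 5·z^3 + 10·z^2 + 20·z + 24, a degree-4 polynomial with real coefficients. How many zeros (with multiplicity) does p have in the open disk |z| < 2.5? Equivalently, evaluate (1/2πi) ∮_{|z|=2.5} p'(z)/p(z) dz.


The zeros of p are: (0 + 2i), (0 - 2i), -2, -3.
Their magnitudes are: 2, 2, 2, 3.
Zeros with |z| < R = 2.5: (0 + 2i), (0 - 2i), -2.
Count = 3.
By the argument principle, (1/2πi) ∮_{|z|=R} p'(z)/p(z) dz equals exactly this count.

Number of zeros inside |z| < 2.5: 3.


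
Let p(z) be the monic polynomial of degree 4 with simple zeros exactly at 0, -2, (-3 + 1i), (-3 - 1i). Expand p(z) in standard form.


The polynomial is p(z) = ∏_{α ∈ S} (z − α), where S = {0, -2, (-3 + 1i), (-3 - 1i)}.
Expanding the product yields: p(z) = z^4 + 8·z^3 + 22·z^2 + 20·z.
Note conjugate pairs combine to real quadratics: (z − (-3+1i))(z − (-3−1i)) = z² + 6z + 10.
The resulting polynomial has degree 4 and real coefficients as required.

p(z) = z^4 + 8·z^3 + 22·z^2 + 20·z.


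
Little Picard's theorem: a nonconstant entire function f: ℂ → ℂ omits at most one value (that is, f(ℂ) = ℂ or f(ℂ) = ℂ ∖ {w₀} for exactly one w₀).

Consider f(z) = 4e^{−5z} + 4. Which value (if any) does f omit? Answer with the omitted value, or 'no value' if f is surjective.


Little Picard bounds the complement of f(ℂ) to at most one point.
e^{−5z} is never zero on ℂ, so 4·e^{−5z} takes every value in ℂ ∖ {0}. Adding 4 shifts the range to ℂ ∖ {4}. Thus f omits exactly the value 4.

Omitted value: 4.


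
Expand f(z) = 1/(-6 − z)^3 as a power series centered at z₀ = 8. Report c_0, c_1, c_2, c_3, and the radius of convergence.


Let w = z − z₀, so z = z₀ + w.
Then -6 − z = -6 − (z₀ + w) = (-6 − z₀) − w = -14 − w.
f(z) = 1/(-14 − w)^3 = (1/(-14)^3) · (1 − w/(-14))^{−3}.
By the binomial series (1−u)^{−3} = Σ_{n≥0} C(n+2, 2) u^n for |u|<1, with u = w/(-14):
  c_n = C(n+2, 2) / (-14)^(n+3).
  c_0 = 1/(-14)^3 = -1/2744.
  c_1 = 3/(-14)^4 = 3/38416.
  c_2 = 6/(-14)^5 = -3/268912.
  c_3 = 10/(-14)^6 = 5/3764768.
The series is valid for |w/d| < 1, i.e. |z − z₀| < |d|.
Radius of convergence: R = |-6 − z₀| = |-14| = 14 (distance from z₀ to the singularity z = -6).

c_0 = -1/2744, c_1 = 3/38416, c_2 = -3/268912, c_3 = 5/3764768; R = 14.


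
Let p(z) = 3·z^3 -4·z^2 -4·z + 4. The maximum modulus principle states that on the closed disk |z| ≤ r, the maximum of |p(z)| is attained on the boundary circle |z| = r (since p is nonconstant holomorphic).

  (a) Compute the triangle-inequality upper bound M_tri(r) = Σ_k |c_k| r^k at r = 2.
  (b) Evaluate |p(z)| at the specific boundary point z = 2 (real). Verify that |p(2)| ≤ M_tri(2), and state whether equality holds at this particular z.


Coefficients: c_0 = 4, c_1 = -4, c_2 = -4, c_3 = 3. Radius r = 2.
Part (a). Triangle bound: M_tri(r) = Σ_k |c_k| r^k
  = |4|·2^0 + |-4|·2^1 + |-4|·2^2 + |3|·2^3
  = 4 + 8 + 16 + 24 = 52.
This bounds M(r) := max_{|z|=r} |p(z)| from above; equality holds iff all terms c_k z^k can be made to align in phase at a single z on |z|=r.
Part (b). At z = 2 (real, on the circle |z| = r):
  p(2) = (4)·2^0 + (-4)·2^1 + (-4)·2^2 + (3)·2^3 = 4.
  |p(2)| = 4.
Check: |p(2)| = 4 ≤ 52 = M_tri(2). ✓ Equality does not hold at z = 2 (the coefficients have mixed signs, so the terms do not all align in phase there).

M_tri(2) = 52; |p(2)| = 4; equality at z=2: no.


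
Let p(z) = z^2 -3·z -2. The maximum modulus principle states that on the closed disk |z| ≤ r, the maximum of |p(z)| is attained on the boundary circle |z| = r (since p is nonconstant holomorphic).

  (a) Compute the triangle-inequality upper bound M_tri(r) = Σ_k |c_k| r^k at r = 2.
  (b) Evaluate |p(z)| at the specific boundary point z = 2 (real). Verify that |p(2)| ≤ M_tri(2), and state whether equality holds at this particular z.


Coefficients: c_0 = -2, c_1 = -3, c_2 = 1. Radius r = 2.
Part (a). Triangle bound: M_tri(r) = Σ_k |c_k| r^k
  = |-2|·2^0 + |-3|·2^1 + |1|·2^2
  = 2 + 6 + 4 = 12.
This bounds M(r) := max_{|z|=r} |p(z)| from above; equality holds iff all terms c_k z^k can be made to align in phase at a single z on |z|=r.
Part (b). At z = 2 (real, on the circle |z| = r):
  p(2) = (-2)·2^0 + (-3)·2^1 + (1)·2^2 = -4.
  |p(2)| = 4.
Check: |p(2)| = 4 ≤ 12 = M_tri(2). ✓ Equality does not hold at z = 2 (the coefficients have mixed signs, so the terms do not all align in phase there).

M_tri(2) = 12; |p(2)| = 4; equality at z=2: no.


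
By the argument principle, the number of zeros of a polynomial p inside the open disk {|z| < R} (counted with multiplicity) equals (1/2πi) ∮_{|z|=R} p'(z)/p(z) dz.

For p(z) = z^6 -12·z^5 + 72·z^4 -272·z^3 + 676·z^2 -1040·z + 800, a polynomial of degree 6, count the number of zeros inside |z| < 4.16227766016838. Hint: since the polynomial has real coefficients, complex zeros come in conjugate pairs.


The zeros of p are: (2 + 2i), (2 - 2i), (1 + 3i), (1 - 3i), (3 + 1i), (3 - 1i).
Their magnitudes are: 2.828, 2.828, 3.162, 3.162, 3.162, 3.162.
Zeros with |z| < R = 4.16227766016838: (2 + 2i), (2 - 2i), (1 + 3i), (1 - 3i), (3 + 1i), (3 - 1i).
Count = 6.
By the argument principle, (1/2πi) ∮_{|z|=R} p'(z)/p(z) dz equals exactly this count.

Number of zeros inside |z| < 4.16227766016838: 6.


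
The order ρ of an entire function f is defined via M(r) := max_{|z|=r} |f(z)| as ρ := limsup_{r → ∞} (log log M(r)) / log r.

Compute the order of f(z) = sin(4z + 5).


sin(w) is a linear combination of e^{iw} and e^{−iw} (or e^w, e^{−w} in the hyperbolic case), so |sin(w)| ≤ e^{|w|}. With w = 4z + 5, |w| ≤ 4|z| + 5 = 4r + 5 on |z| = r, giving M(r) ≤ e^{4r + 5}, so ρ ≤ 1. On a suitable ray (z = it for sin/cos; z = t for sinh/cosh, t real → ∞), |sin(4z + 5)| grows like e^{4|t|}/2, so ρ ≥ 1. Hence ρ = 1.
Therefore ρ = 1.

Order ρ = 1.


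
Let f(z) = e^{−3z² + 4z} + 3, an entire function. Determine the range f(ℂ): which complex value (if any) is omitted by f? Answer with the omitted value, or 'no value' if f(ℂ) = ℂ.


Little Picard bounds the complement of f(ℂ) to at most one point.
The exponent g(z) = −3z² + 4z is a nonconstant polynomial, hence surjective onto ℂ. So e^{g(z)} takes every value in {e^w : w ∈ ℂ} = ℂ ∖ {0}. Adding 3 shifts the range to ℂ ∖ {3}. f omits exactly 3.

Omitted value: 3.


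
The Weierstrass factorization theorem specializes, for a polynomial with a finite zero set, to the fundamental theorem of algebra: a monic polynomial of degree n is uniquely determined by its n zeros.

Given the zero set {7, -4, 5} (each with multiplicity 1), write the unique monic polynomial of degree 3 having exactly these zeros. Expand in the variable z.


The polynomial is p(z) = ∏_{α ∈ S} (z − α), where S = {7, -4, 5}.
Expanding the product yields: p(z) = z^3 -8·z^2 -13·z + 140.
The resulting polynomial has degree 3 and real coefficients as required.

p(z) = z^3 -8·z^2 -13·z + 140.


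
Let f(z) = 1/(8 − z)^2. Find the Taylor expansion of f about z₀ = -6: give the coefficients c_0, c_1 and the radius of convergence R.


Let w = z − z₀, so z = z₀ + w.
Then 8 − z = 8 − (z₀ + w) = (8 − z₀) − w = 14 − w.
f(z) = 1/(14 − w)^2 = (1/(14)^2) · (1 − w/(14))^{−2}.
By the binomial series (1−u)^{−2} = Σ_{n≥0} C(n+1, 1) u^n for |u|<1, with u = w/(14):
  c_n = C(n+1, 1) / (14)^(n+2).
  c_0 = 1/(14)^2 = 1/196.
  c_1 = 2/(14)^3 = 1/1372.
The series is valid for |w/d| < 1, i.e. |z − z₀| < |d|.
Radius of convergence: R = |8 − z₀| = |14| = 14 (distance from z₀ to the singularity z = 8).

c_0 = 1/196, c_1 = 1/1372; R = 14.


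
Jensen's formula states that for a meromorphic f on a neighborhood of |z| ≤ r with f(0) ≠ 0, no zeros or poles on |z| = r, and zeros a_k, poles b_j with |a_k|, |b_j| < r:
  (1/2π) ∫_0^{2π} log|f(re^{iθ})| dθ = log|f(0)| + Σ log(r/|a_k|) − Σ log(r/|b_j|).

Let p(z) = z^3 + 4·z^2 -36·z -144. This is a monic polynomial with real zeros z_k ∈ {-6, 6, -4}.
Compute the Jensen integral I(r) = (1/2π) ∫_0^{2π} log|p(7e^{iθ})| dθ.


Zeros: -6, -4, 6; r = 7.
Inside |z| < r: -6, -4, 6. Outside (|z| ≥ r): ∅.
p(0) = -144, so log|p(0)| = log(144) = 4.9698.
Apply Jensen: I(r) = log|p(0)| + Σ_k log(r/|z_k|), summed over zeros inside |z| < r.
  log(r/|z_k|) for z_k = -6: log(7/6) = 0.1542
  log(r/|z_k|) for z_k = 6: log(7/6) = 0.1542
  log(r/|z_k|) for z_k = -4: log(7/4) = 0.5596
Sum over inside zeros: 0.8679.
I(r) = log|p(0)| + (inside sum) = 4.9698 + 0.8679 = 5.8377.
Closed form (all zeros inside, monic): I(r) = n·log(r) = 3·log(7) = 5.8377. ✓

I(r) ≈ 5.8377.


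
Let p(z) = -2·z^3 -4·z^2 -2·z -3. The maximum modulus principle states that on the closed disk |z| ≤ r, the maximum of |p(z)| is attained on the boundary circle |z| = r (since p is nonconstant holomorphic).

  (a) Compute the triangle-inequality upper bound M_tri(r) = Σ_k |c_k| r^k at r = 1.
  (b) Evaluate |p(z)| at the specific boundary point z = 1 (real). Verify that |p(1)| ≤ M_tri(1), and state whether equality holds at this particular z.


Coefficients: c_0 = -3, c_1 = -2, c_2 = -4, c_3 = -2. Radius r = 1.
Part (a). Triangle bound: M_tri(r) = Σ_k |c_k| r^k
  = |-3|·1^0 + |-2|·1^1 + |-4|·1^2 + |-2|·1^3
  = 3 + 2 + 4 + 2 = 11.
This bounds M(r) := max_{|z|=r} |p(z)| from above; equality holds iff all terms c_k z^k can be made to align in phase at a single z on |z|=r.
Part (b). At z = 1 (real, on the circle |z| = r):
  p(1) = (-3)·1^0 + (-2)·1^1 + (-4)·1^2 + (-2)·1^3 = -11.
  |p(1)| = 11.
Since all nonzero coefficients share the same sign, |p(1)| = 11 = M_tri(1); the triangle bound is attained at z = 1, so in fact M(r) = 11.

M_tri(1) = 11; |p(1)| = 11; equality at z=1: yes.


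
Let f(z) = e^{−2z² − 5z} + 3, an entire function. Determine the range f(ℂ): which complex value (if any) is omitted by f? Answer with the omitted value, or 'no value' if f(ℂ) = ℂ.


Little Picard bounds the complement of f(ℂ) to at most one point.
The exponent g(z) = −2z² − 5z is a nonconstant polynomial, hence surjective onto ℂ. So e^{g(z)} takes every value in {e^w : w ∈ ℂ} = ℂ ∖ {0}. Adding 3 shifts the range to ℂ ∖ {3}. f omits exactly 3.

Omitted value: 3.


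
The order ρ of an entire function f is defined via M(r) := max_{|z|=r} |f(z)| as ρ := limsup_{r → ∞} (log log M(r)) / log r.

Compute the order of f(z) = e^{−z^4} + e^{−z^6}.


Each summand is entire of order 4 and 6 respectively (as in the single-exponential case). The order of a sum is at most the max of the orders, so ρ ≤ 6. For the lower bound: on |z|=r choose arg z so that -1z^6 is real positive; then |e^{-1z^6}| = e^{1r^6} while |e^{-1z^4}| ≤ e^{1r^4} = o(e^{1r^6}). So |f| ≥ e^{1r^6}(1 − o(1)) and ρ ≥ 6. Hence ρ = max(4, 6) = 6.
Therefore ρ = 6.

Order ρ = 6.


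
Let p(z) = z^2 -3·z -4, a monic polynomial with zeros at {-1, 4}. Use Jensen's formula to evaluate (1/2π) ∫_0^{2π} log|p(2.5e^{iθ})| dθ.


Zeros: -1, 4; r = 2.5.
Inside |z| < r: -1. Outside (|z| ≥ r): 4.
p(0) = -4, so log|p(0)| = log(4) = 1.3863.
Apply Jensen: I(r) = log|p(0)| + Σ_k log(r/|z_k|), summed over zeros inside |z| < r.
  log(r/|z_k|) for z_k = -1: log(2.5/1) = 0.9163
  Outside zeros (4) contribute nothing to the Jensen sum.
Sum over inside zeros: 0.9163.
I(r) = log|p(0)| + (inside sum) = 1.3863 + 0.9163 = 2.3026.
Note: since some zeros are outside |z| ≤ r, the simplified n·log(r) form does NOT apply — only the inside zeros contribute.

I(r) ≈ 2.3026.


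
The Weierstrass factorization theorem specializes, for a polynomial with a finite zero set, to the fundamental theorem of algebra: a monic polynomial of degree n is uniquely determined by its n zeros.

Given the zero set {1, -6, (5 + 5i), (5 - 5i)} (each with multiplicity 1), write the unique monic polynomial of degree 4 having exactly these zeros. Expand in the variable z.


The polynomial is p(z) = ∏_{α ∈ S} (z − α), where S = {1, -6, (5 + 5i), (5 - 5i)}.
Expanding the product yields: p(z) = z^4 -5·z^3 -6·z^2 + 310·z -300.
Note conjugate pairs combine to real quadratics: (z − (5+5i))(z − (5−5i)) = z² − 10z + 50.
The resulting polynomial has degree 4 and real coefficients as required.

p(z) = z^4 -5·z^3 -6·z^2 + 310·z -300.


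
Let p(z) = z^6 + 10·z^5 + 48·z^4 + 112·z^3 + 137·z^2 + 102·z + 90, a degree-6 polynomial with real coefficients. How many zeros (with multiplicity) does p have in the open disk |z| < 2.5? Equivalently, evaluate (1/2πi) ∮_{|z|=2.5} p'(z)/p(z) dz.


The zeros of p are: (0 + 1i), (0 - 1i), (-3 + 3i), (-3 - 3i), (-2 + 1i), (-2 - 1i).
Their magnitudes are: 1, 1, 4.243, 4.243, 2.236, 2.236.
Zeros with |z| < R = 2.5: (0 + 1i), (0 - 1i), (-2 + 1i), (-2 - 1i).
Count = 4.
By the argument principle, (1/2πi) ∮_{|z|=R} p'(z)/p(z) dz equals exactly this count.

Number of zeros inside |z| < 2.5: 4.


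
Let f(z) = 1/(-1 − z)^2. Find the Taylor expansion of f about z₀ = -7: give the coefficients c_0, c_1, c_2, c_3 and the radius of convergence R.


Let w = z − z₀, so z = z₀ + w.
Then -1 − z = -1 − (z₀ + w) = (-1 − z₀) − w = 6 − w.
f(z) = 1/(6 − w)^2 = (1/(6)^2) · (1 − w/(6))^{−2}.
By the binomial series (1−u)^{−2} = Σ_{n≥0} C(n+1, 1) u^n for |u|<1, with u = w/(6):
  c_n = C(n+1, 1) / (6)^(n+2).
  c_0 = 1/(6)^2 = 1/36.
  c_1 = 2/(6)^3 = 1/108.
  c_2 = 3/(6)^4 = 1/432.
  c_3 = 4/(6)^5 = 1/1944.
The series is valid for |w/d| < 1, i.e. |z − z₀| < |d|.
Radius of convergence: R = |-1 − z₀| = |6| = 6 (distance from z₀ to the singularity z = -1).

c_0 = 1/36, c_1 = 1/108, c_2 = 1/432, c_3 = 1/1944; R = 6.


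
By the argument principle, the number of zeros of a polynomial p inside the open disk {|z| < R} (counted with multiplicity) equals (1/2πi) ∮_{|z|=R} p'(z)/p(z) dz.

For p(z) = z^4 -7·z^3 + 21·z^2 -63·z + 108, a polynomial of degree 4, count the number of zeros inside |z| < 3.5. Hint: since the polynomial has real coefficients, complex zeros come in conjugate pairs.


The zeros of p are: (0 + 3i), (0 - 3i), 4, 3.
Their magnitudes are: 3, 3, 4, 3.
Zeros with |z| < R = 3.5: (0 + 3i), (0 - 3i), 3.
Count = 3.
By the argument principle, (1/2πi) ∮_{|z|=R} p'(z)/p(z) dz equals exactly this count.

Number of zeros inside |z| < 3.5: 3.


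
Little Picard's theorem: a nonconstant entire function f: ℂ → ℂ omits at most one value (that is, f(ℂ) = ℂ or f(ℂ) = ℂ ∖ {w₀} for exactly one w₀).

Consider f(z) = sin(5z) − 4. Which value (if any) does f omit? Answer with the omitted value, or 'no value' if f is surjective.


Little Picard bounds the complement of f(ℂ) to at most one point.
sin is entire and surjective onto ℂ: for every w ∈ ℂ, sin(ζ) = w has a solution ζ ∈ ℂ (e.g., via the complex inverse arcsin). With ζ = 5z this gives z = ζ/(5). Then 1·sin(5z) takes every value in 1·ℂ = ℂ, and adding -4 is a bijection of ℂ. So f is surjective and omits no value. (Note: only on the real line is sin bounded by [−1, 1].)

Omitted value: no value.


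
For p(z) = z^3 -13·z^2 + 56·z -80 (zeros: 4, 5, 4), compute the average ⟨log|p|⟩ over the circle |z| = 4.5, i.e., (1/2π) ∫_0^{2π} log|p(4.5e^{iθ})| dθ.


Zeros: 4, 4, 5; r = 4.5.
Inside |z| < r: 4, 4. Outside (|z| ≥ r): 5.
p(0) = -80, so log|p(0)| = log(80) = 4.3820.
Apply Jensen: I(r) = log|p(0)| + Σ_k log(r/|z_k|), summed over zeros inside |z| < r.
  log(r/|z_k|) for z_k = 4: log(4.5/4) = 0.1178
  log(r/|z_k|) for z_k = 4: log(4.5/4) = 0.1178
  Outside zeros (5) contribute nothing to the Jensen sum.
Sum over inside zeros: 0.2356.
I(r) = log|p(0)| + (inside sum) = 4.3820 + 0.2356 = 4.6176.
Note: since some zeros are outside |z| ≤ r, the simplified n·log(r) form does NOT apply — only the inside zeros contribute.

I(r) ≈ 4.6176.


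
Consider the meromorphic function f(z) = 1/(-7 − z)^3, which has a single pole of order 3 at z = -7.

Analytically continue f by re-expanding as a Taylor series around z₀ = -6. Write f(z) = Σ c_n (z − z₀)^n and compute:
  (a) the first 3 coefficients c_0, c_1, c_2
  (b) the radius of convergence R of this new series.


Let w = z − z₀, so z = z₀ + w.
Then -7 − z = -7 − (z₀ + w) = (-7 − z₀) − w = -1 − w.
f(z) = 1/(-1 − w)^3 = (1/(-1)^3) · (1 − w/(-1))^{−3}.
By the binomial series (1−u)^{−3} = Σ_{n≥0} C(n+2, 2) u^n for |u|<1, with u = w/(-1):
  c_n = C(n+2, 2) / (-1)^(n+3).
  c_0 = 1/(-1)^3 = -1.
  c_1 = 3/(-1)^4 = 3.
  c_2 = 6/(-1)^5 = -6.
The series is valid for |w/d| < 1, i.e. |z − z₀| < |d|.
Radius of convergence: R = |-7 − z₀| = |-1| = 1 (distance from z₀ to the singularity z = -7).

c_0 = -1, c_1 = 3, c_2 = -6; R = 1.


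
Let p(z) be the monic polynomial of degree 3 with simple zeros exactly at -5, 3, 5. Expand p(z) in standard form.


The polynomial is p(z) = ∏_{α ∈ S} (z − α), where S = {-5, 3, 5}.
Expanding the product yields: p(z) = z^3 -3·z^2 -25·z + 75.
The resulting polynomial has degree 3 and real coefficients as required.

p(z) = z^3 -3·z^2 -25·z + 75.


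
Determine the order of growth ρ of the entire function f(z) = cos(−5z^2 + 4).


Write cos(w) = (e^{iw} ± e^{−iw})/(2 or 2i), so |cos(w)| ≤ e^{|w|}. With w = −5z^2 + 4, |w| ≤ 5r^2 + 4 on |z|=r, giving M(r) ≤ e^{5r^2 + 4} and ρ ≤ 2. For the lower bound, choose z on |z|=r with -5z^2 purely imaginary of modulus 5r^2; then |cos(−5z^2 + 4)| grows like e^{5r^2}/2, so ρ ≥ 2. Hence ρ = 2.
Therefore ρ = 2.

Order ρ = 2.


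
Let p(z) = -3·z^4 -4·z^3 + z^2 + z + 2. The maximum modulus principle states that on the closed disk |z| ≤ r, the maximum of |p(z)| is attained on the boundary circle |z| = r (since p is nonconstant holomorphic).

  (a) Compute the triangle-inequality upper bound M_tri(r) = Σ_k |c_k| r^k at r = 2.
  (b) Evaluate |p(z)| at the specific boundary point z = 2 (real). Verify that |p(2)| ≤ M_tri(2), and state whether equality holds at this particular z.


Coefficients: c_0 = 2, c_1 = 1, c_2 = 1, c_3 = -4, c_4 = -3. Radius r = 2.
Part (a). Triangle bound: M_tri(r) = Σ_k |c_k| r^k
  = |2|·2^0 + |1|·2^1 + |1|·2^2 + |-4|·2^3 + |-3|·2^4
  = 2 + 2 + 4 + 32 + 48 = 88.
This bounds M(r) := max_{|z|=r} |p(z)| from above; equality holds iff all terms c_k z^k can be made to align in phase at a single z on |z|=r.
Part (b). At z = 2 (real, on the circle |z| = r):
  p(2) = (2)·2^0 + (1)·2^1 + (1)·2^2 + (-4)·2^3 + (-3)·2^4 = -72.
  |p(2)| = 72.
Check: |p(2)| = 72 ≤ 88 = M_tri(2). ✓ Equality does not hold at z = 2 (the coefficients have mixed signs, so the terms do not all align in phase there).

M_tri(2) = 88; |p(2)| = 72; equality at z=2: no.


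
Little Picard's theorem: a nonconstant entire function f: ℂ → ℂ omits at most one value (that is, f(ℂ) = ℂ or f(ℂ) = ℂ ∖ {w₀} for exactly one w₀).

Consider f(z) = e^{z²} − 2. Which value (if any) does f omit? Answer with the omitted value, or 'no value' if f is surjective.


Little Picard bounds the complement of f(ℂ) to at most one point.
The exponent g(z) = z² is a nonconstant polynomial, hence surjective onto ℂ. So e^{g(z)} takes every value in {e^w : w ∈ ℂ} = ℂ ∖ {0}. Adding -2 shifts the range to ℂ ∖ {-2}. f omits exactly -2.

Omitted value: -2.


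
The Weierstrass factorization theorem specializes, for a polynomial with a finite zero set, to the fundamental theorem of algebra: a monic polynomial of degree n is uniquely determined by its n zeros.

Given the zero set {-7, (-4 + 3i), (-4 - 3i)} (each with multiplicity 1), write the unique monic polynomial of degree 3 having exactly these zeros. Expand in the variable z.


The polynomial is p(z) = ∏_{α ∈ S} (z − α), where S = {-7, (-4 + 3i), (-4 - 3i)}.
Expanding the product yields: p(z) = z^3 + 15·z^2 + 81·z + 175.
Note conjugate pairs combine to real quadratics: (z − (-4+3i))(z − (-4−3i)) = z² + 8z + 25.
The resulting polynomial has degree 3 and real coefficients as required.

p(z) = z^3 + 15·z^2 + 81·z + 175.


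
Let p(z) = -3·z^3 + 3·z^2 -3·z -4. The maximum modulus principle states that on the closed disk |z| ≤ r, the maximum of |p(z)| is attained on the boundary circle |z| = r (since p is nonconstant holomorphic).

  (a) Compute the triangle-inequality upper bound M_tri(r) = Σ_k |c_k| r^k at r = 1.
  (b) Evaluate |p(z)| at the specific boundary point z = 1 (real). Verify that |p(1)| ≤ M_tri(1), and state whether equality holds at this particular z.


Coefficients: c_0 = -4, c_1 = -3, c_2 = 3, c_3 = -3. Radius r = 1.
Part (a). Triangle bound: M_tri(r) = Σ_k |c_k| r^k
  = |-4|·1^0 + |-3|·1^1 + |3|·1^2 + |-3|·1^3
  = 4 + 3 + 3 + 3 = 13.
This bounds M(r) := max_{|z|=r} |p(z)| from above; equality holds iff all terms c_k z^k can be made to align in phase at a single z on |z|=r.
Part (b). At z = 1 (real, on the circle |z| = r):
  p(1) = (-4)·1^0 + (-3)·1^1 + (3)·1^2 + (-3)·1^3 = -7.
  |p(1)| = 7.
Check: |p(1)| = 7 ≤ 13 = M_tri(1). ✓ Equality does not hold at z = 1 (the coefficients have mixed signs, so the terms do not all align in phase there).

M_tri(1) = 13; |p(1)| = 7; equality at z=1: no.


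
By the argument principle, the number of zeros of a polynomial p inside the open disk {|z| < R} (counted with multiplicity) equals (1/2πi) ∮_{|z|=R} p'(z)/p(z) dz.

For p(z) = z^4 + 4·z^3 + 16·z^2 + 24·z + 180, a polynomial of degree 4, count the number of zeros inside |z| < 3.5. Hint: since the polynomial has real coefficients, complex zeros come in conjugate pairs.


The zeros of p are: (1 + 3i), (1 - 3i), (-3 + 3i), (-3 - 3i).
Their magnitudes are: 3.162, 3.162, 4.243, 4.243.
Zeros with |z| < R = 3.5: (1 + 3i), (1 - 3i).
Count = 2.
By the argument principle, (1/2πi) ∮_{|z|=R} p'(z)/p(z) dz equals exactly this count.

Number of zeros inside |z| < 3.5: 2.


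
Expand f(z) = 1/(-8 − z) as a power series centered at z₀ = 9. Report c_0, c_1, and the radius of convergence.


Let w = z − z₀, so z = z₀ + w.
Then -8 − z = -8 − (z₀ + w) = (-8 − z₀) − w = -17 − w.
f(z) = 1/(-17 − w) = (1/(-17)) · 1/(1 − w/(-17)) = Σ_{n≥0} w^n / (-17)^(n+1).
So c_n = 1/(-17)^(n+1):
  c_0 = 1/(-17)^1 = -1/17.
  c_1 = 1/(-17)^2 = 1/289.
The series is valid for |w/d| < 1, i.e. |z − z₀| < |d|.
Radius of convergence: R = |-8 − z₀| = |-17| = 17 (distance from z₀ to the singularity z = -8).

c_0 = -1/17, c_1 = 1/289; R = 17.


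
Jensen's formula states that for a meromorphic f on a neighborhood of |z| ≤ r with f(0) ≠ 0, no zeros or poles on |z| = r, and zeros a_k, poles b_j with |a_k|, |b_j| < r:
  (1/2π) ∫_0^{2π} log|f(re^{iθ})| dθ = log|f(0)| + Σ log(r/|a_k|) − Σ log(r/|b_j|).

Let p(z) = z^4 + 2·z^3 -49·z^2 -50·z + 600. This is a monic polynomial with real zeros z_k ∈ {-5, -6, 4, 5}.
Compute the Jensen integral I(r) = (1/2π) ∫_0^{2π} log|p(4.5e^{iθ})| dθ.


Zeros: -6, -5, 4, 5; r = 4.5.
Inside |z| < r: 4. Outside (|z| ≥ r): -6, -5, 5.
p(0) = 600, so log|p(0)| = log(600) = 6.3969.
Apply Jensen: I(r) = log|p(0)| + Σ_k log(r/|z_k|), summed over zeros inside |z| < r.
  log(r/|z_k|) for z_k = 4: log(4.5/4) = 0.1178
  Outside zeros (-6, -5, 5) contribute nothing to the Jensen sum.
Sum over inside zeros: 0.1178.
I(r) = log|p(0)| + (inside sum) = 6.3969 + 0.1178 = 6.5147.
Note: since some zeros are outside |z| ≤ r, the simplified n·log(r) form does NOT apply — only the inside zeros contribute.

I(r) ≈ 6.5147.


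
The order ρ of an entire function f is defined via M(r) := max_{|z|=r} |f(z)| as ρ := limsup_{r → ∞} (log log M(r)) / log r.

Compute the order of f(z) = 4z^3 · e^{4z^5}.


M(r) = max_{|z|=r} |4|·|z|^3·|e^{4z^5}| = 4·r^3 · e^{4r^5} (the factors attain their maxima compatibly on |z|=r). Then log M(r) = log 4 + 3·log r + 4r^5, dominated by the last term, so log log M(r) ~ 5·log r. The polynomial factor 4z^3 contributes only a log r term and does not affect the order. ρ = 5.
Therefore ρ = 5.

Order ρ = 5.


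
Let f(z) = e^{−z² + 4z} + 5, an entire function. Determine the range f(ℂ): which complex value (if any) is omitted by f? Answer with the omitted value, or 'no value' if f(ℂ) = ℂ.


Little Picard bounds the complement of f(ℂ) to at most one point.
The exponent g(z) = −z² + 4z is a nonconstant polynomial, hence surjective onto ℂ. So e^{g(z)} takes every value in {e^w : w ∈ ℂ} = ℂ ∖ {0}. Adding 5 shifts the range to ℂ ∖ {5}. f omits exactly 5.

Omitted value: 5.
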